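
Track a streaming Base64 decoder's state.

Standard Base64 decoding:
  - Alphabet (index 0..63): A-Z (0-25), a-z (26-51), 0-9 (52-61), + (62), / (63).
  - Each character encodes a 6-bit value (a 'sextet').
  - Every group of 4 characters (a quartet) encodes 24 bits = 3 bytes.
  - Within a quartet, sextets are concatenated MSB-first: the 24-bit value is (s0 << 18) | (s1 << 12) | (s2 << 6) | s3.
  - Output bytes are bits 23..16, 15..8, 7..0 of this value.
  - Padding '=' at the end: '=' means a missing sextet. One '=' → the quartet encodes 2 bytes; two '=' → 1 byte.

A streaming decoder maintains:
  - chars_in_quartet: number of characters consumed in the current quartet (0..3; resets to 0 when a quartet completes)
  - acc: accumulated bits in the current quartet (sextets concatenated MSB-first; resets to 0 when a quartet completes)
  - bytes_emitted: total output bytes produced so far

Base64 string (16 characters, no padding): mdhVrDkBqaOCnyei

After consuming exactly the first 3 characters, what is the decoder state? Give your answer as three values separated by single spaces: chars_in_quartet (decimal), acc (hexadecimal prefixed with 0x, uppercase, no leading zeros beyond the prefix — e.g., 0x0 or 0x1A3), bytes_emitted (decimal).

After char 0 ('m'=38): chars_in_quartet=1 acc=0x26 bytes_emitted=0
After char 1 ('d'=29): chars_in_quartet=2 acc=0x99D bytes_emitted=0
After char 2 ('h'=33): chars_in_quartet=3 acc=0x26761 bytes_emitted=0

Answer: 3 0x26761 0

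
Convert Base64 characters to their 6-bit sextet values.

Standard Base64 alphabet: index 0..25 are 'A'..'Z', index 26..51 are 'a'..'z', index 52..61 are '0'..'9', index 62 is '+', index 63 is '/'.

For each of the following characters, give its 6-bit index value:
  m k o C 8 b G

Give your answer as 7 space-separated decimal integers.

Answer: 38 36 40 2 60 27 6

Derivation:
'm': a..z range, 26 + ord('m') − ord('a') = 38
'k': a..z range, 26 + ord('k') − ord('a') = 36
'o': a..z range, 26 + ord('o') − ord('a') = 40
'C': A..Z range, ord('C') − ord('A') = 2
'8': 0..9 range, 52 + ord('8') − ord('0') = 60
'b': a..z range, 26 + ord('b') − ord('a') = 27
'G': A..Z range, ord('G') − ord('A') = 6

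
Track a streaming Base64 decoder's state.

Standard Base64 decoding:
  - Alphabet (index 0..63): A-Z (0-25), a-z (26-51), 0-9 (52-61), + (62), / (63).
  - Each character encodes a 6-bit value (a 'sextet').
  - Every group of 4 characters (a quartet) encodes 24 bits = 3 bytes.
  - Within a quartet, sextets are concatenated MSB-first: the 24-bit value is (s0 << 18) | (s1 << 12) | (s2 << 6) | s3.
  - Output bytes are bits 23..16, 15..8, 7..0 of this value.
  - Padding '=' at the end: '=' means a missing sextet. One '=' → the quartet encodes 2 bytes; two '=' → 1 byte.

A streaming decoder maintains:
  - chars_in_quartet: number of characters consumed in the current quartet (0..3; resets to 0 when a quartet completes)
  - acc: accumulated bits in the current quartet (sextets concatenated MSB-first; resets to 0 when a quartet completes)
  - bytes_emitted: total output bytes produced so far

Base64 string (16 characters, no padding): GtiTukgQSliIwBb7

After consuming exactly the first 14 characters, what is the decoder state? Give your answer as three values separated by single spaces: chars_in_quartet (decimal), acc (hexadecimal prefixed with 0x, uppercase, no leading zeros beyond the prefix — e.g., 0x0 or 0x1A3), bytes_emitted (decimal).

Answer: 2 0xC01 9

Derivation:
After char 0 ('G'=6): chars_in_quartet=1 acc=0x6 bytes_emitted=0
After char 1 ('t'=45): chars_in_quartet=2 acc=0x1AD bytes_emitted=0
After char 2 ('i'=34): chars_in_quartet=3 acc=0x6B62 bytes_emitted=0
After char 3 ('T'=19): chars_in_quartet=4 acc=0x1AD893 -> emit 1A D8 93, reset; bytes_emitted=3
After char 4 ('u'=46): chars_in_quartet=1 acc=0x2E bytes_emitted=3
After char 5 ('k'=36): chars_in_quartet=2 acc=0xBA4 bytes_emitted=3
After char 6 ('g'=32): chars_in_quartet=3 acc=0x2E920 bytes_emitted=3
After char 7 ('Q'=16): chars_in_quartet=4 acc=0xBA4810 -> emit BA 48 10, reset; bytes_emitted=6
After char 8 ('S'=18): chars_in_quartet=1 acc=0x12 bytes_emitted=6
After char 9 ('l'=37): chars_in_quartet=2 acc=0x4A5 bytes_emitted=6
After char 10 ('i'=34): chars_in_quartet=3 acc=0x12962 bytes_emitted=6
After char 11 ('I'=8): chars_in_quartet=4 acc=0x4A5888 -> emit 4A 58 88, reset; bytes_emitted=9
After char 12 ('w'=48): chars_in_quartet=1 acc=0x30 bytes_emitted=9
After char 13 ('B'=1): chars_in_quartet=2 acc=0xC01 bytes_emitted=9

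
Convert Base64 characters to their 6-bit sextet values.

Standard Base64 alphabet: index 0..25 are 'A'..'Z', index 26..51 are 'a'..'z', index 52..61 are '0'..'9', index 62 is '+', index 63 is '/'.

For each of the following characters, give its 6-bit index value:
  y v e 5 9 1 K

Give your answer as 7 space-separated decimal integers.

Answer: 50 47 30 57 61 53 10

Derivation:
'y': a..z range, 26 + ord('y') − ord('a') = 50
'v': a..z range, 26 + ord('v') − ord('a') = 47
'e': a..z range, 26 + ord('e') − ord('a') = 30
'5': 0..9 range, 52 + ord('5') − ord('0') = 57
'9': 0..9 range, 52 + ord('9') − ord('0') = 61
'1': 0..9 range, 52 + ord('1') − ord('0') = 53
'K': A..Z range, ord('K') − ord('A') = 10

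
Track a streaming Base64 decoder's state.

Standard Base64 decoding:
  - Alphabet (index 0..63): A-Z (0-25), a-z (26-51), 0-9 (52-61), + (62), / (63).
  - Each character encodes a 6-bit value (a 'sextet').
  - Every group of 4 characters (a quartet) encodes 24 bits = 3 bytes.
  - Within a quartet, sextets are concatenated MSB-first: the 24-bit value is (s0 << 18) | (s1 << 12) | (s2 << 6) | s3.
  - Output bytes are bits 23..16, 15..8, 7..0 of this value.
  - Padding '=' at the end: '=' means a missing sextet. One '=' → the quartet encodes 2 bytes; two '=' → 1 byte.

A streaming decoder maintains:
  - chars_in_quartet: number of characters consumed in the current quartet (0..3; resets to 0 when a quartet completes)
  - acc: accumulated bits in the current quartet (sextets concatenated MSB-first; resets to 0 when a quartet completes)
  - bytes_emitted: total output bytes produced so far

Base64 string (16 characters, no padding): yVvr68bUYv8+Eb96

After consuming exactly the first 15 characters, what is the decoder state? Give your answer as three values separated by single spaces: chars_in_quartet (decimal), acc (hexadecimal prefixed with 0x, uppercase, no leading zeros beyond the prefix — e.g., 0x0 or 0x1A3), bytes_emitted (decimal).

Answer: 3 0x46FD 9

Derivation:
After char 0 ('y'=50): chars_in_quartet=1 acc=0x32 bytes_emitted=0
After char 1 ('V'=21): chars_in_quartet=2 acc=0xC95 bytes_emitted=0
After char 2 ('v'=47): chars_in_quartet=3 acc=0x3256F bytes_emitted=0
After char 3 ('r'=43): chars_in_quartet=4 acc=0xC95BEB -> emit C9 5B EB, reset; bytes_emitted=3
After char 4 ('6'=58): chars_in_quartet=1 acc=0x3A bytes_emitted=3
After char 5 ('8'=60): chars_in_quartet=2 acc=0xEBC bytes_emitted=3
After char 6 ('b'=27): chars_in_quartet=3 acc=0x3AF1B bytes_emitted=3
After char 7 ('U'=20): chars_in_quartet=4 acc=0xEBC6D4 -> emit EB C6 D4, reset; bytes_emitted=6
After char 8 ('Y'=24): chars_in_quartet=1 acc=0x18 bytes_emitted=6
After char 9 ('v'=47): chars_in_quartet=2 acc=0x62F bytes_emitted=6
After char 10 ('8'=60): chars_in_quartet=3 acc=0x18BFC bytes_emitted=6
After char 11 ('+'=62): chars_in_quartet=4 acc=0x62FF3E -> emit 62 FF 3E, reset; bytes_emitted=9
After char 12 ('E'=4): chars_in_quartet=1 acc=0x4 bytes_emitted=9
After char 13 ('b'=27): chars_in_quartet=2 acc=0x11B bytes_emitted=9
After char 14 ('9'=61): chars_in_quartet=3 acc=0x46FD bytes_emitted=9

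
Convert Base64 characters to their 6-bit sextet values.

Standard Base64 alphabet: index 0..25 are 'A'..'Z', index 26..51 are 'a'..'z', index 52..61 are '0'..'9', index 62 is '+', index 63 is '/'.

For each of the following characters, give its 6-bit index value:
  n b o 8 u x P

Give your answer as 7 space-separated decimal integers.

'n': a..z range, 26 + ord('n') − ord('a') = 39
'b': a..z range, 26 + ord('b') − ord('a') = 27
'o': a..z range, 26 + ord('o') − ord('a') = 40
'8': 0..9 range, 52 + ord('8') − ord('0') = 60
'u': a..z range, 26 + ord('u') − ord('a') = 46
'x': a..z range, 26 + ord('x') − ord('a') = 49
'P': A..Z range, ord('P') − ord('A') = 15

Answer: 39 27 40 60 46 49 15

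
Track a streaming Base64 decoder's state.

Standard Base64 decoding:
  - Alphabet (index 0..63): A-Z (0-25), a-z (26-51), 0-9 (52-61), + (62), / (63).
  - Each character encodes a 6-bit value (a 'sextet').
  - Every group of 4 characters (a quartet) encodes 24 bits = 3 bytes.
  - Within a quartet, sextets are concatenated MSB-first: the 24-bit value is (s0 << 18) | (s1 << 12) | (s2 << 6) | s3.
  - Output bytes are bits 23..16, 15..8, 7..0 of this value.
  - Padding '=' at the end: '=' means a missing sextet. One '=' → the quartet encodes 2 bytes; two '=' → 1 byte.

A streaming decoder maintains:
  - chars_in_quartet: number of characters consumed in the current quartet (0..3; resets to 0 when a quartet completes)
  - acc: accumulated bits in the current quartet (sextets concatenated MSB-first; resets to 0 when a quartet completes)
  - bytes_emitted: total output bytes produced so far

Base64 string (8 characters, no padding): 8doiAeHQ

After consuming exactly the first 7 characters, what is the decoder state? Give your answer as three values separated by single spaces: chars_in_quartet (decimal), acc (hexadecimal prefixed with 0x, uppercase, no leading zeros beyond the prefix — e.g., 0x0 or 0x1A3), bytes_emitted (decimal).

After char 0 ('8'=60): chars_in_quartet=1 acc=0x3C bytes_emitted=0
After char 1 ('d'=29): chars_in_quartet=2 acc=0xF1D bytes_emitted=0
After char 2 ('o'=40): chars_in_quartet=3 acc=0x3C768 bytes_emitted=0
After char 3 ('i'=34): chars_in_quartet=4 acc=0xF1DA22 -> emit F1 DA 22, reset; bytes_emitted=3
After char 4 ('A'=0): chars_in_quartet=1 acc=0x0 bytes_emitted=3
After char 5 ('e'=30): chars_in_quartet=2 acc=0x1E bytes_emitted=3
After char 6 ('H'=7): chars_in_quartet=3 acc=0x787 bytes_emitted=3

Answer: 3 0x787 3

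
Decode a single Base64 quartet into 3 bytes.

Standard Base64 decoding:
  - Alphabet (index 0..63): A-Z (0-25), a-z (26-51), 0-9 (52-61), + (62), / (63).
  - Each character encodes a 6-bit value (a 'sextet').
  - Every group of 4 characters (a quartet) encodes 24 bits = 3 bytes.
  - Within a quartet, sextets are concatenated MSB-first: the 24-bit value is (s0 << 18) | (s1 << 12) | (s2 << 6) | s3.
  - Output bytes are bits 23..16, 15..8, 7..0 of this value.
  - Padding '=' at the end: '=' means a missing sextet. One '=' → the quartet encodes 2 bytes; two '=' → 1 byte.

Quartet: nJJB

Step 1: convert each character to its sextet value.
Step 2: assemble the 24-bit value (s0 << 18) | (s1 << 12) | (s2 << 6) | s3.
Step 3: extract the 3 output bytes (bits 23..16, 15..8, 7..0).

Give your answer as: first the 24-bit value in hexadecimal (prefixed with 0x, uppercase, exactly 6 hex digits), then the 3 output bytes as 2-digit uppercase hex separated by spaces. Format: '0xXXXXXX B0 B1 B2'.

Sextets: n=39, J=9, J=9, B=1
24-bit: (39<<18) | (9<<12) | (9<<6) | 1
      = 0x9C0000 | 0x009000 | 0x000240 | 0x000001
      = 0x9C9241
Bytes: (v>>16)&0xFF=9C, (v>>8)&0xFF=92, v&0xFF=41

Answer: 0x9C9241 9C 92 41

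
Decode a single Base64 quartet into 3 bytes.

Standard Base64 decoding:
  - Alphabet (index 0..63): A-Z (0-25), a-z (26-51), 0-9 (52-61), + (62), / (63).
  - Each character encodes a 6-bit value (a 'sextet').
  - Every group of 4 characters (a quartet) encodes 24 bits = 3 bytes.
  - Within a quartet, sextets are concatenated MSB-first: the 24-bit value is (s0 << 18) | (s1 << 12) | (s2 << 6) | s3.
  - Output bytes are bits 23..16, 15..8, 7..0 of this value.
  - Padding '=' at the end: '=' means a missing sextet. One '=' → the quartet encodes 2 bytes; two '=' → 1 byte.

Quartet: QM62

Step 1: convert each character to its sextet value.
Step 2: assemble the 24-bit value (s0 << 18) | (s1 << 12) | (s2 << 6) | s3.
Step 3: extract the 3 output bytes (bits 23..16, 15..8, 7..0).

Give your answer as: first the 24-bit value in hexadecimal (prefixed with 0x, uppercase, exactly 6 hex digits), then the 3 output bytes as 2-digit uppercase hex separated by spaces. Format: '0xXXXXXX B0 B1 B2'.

Answer: 0x40CEB6 40 CE B6

Derivation:
Sextets: Q=16, M=12, 6=58, 2=54
24-bit: (16<<18) | (12<<12) | (58<<6) | 54
      = 0x400000 | 0x00C000 | 0x000E80 | 0x000036
      = 0x40CEB6
Bytes: (v>>16)&0xFF=40, (v>>8)&0xFF=CE, v&0xFF=B6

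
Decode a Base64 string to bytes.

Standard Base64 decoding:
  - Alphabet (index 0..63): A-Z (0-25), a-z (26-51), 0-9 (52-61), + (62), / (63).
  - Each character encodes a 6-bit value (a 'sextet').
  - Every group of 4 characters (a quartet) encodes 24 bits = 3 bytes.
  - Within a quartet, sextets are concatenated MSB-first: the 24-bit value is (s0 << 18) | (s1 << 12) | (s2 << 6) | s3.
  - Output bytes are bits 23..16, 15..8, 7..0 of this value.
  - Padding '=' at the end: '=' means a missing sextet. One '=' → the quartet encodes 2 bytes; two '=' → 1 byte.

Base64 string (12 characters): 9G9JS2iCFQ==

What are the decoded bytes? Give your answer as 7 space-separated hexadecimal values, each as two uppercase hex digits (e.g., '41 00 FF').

Answer: F4 6F 49 4B 68 82 15

Derivation:
After char 0 ('9'=61): chars_in_quartet=1 acc=0x3D bytes_emitted=0
After char 1 ('G'=6): chars_in_quartet=2 acc=0xF46 bytes_emitted=0
After char 2 ('9'=61): chars_in_quartet=3 acc=0x3D1BD bytes_emitted=0
After char 3 ('J'=9): chars_in_quartet=4 acc=0xF46F49 -> emit F4 6F 49, reset; bytes_emitted=3
After char 4 ('S'=18): chars_in_quartet=1 acc=0x12 bytes_emitted=3
After char 5 ('2'=54): chars_in_quartet=2 acc=0x4B6 bytes_emitted=3
After char 6 ('i'=34): chars_in_quartet=3 acc=0x12DA2 bytes_emitted=3
After char 7 ('C'=2): chars_in_quartet=4 acc=0x4B6882 -> emit 4B 68 82, reset; bytes_emitted=6
After char 8 ('F'=5): chars_in_quartet=1 acc=0x5 bytes_emitted=6
After char 9 ('Q'=16): chars_in_quartet=2 acc=0x150 bytes_emitted=6
Padding '==': partial quartet acc=0x150 -> emit 15; bytes_emitted=7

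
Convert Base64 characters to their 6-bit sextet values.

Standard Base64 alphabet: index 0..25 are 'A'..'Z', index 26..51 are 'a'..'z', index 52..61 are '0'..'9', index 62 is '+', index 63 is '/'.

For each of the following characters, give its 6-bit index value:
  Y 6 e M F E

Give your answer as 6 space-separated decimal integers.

Answer: 24 58 30 12 5 4

Derivation:
'Y': A..Z range, ord('Y') − ord('A') = 24
'6': 0..9 range, 52 + ord('6') − ord('0') = 58
'e': a..z range, 26 + ord('e') − ord('a') = 30
'M': A..Z range, ord('M') − ord('A') = 12
'F': A..Z range, ord('F') − ord('A') = 5
'E': A..Z range, ord('E') − ord('A') = 4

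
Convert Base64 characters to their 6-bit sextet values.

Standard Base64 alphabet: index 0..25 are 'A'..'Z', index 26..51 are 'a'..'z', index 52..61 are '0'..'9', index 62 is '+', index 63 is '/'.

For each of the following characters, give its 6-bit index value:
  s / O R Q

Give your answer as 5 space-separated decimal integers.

Answer: 44 63 14 17 16

Derivation:
's': a..z range, 26 + ord('s') − ord('a') = 44
'/': index 63
'O': A..Z range, ord('O') − ord('A') = 14
'R': A..Z range, ord('R') − ord('A') = 17
'Q': A..Z range, ord('Q') − ord('A') = 16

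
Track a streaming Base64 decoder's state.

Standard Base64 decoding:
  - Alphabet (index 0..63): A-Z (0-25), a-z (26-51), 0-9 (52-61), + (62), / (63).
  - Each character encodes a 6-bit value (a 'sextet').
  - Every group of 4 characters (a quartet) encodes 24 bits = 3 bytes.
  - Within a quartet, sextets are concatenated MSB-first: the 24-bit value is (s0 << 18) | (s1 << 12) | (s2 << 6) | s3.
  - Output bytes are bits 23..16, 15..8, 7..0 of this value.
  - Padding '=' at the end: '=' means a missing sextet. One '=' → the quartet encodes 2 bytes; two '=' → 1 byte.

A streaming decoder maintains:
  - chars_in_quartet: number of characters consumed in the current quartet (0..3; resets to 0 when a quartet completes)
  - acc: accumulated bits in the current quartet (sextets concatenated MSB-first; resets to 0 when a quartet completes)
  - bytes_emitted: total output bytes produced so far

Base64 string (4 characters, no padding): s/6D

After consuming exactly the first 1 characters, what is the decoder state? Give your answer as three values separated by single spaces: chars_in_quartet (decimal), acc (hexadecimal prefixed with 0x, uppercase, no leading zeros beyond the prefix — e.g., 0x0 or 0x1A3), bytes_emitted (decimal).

Answer: 1 0x2C 0

Derivation:
After char 0 ('s'=44): chars_in_quartet=1 acc=0x2C bytes_emitted=0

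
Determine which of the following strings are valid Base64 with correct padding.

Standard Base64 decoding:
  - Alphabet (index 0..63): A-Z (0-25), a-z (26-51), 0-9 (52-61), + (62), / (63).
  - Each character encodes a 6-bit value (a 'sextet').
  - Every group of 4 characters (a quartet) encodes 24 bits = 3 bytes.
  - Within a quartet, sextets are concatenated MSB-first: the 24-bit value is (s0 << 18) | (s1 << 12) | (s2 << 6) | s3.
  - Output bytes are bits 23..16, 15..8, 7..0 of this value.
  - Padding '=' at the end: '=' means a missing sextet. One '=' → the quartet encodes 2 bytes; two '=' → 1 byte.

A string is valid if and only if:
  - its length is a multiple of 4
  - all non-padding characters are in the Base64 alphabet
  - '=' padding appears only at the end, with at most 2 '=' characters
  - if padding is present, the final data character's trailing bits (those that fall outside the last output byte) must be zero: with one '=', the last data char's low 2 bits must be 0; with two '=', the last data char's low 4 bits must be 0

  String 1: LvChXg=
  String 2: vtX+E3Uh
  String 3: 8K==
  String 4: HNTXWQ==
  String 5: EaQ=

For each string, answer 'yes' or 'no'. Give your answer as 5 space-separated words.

Answer: no yes no yes yes

Derivation:
String 1: 'LvChXg=' → invalid (len=7 not mult of 4)
String 2: 'vtX+E3Uh' → valid
String 3: '8K==' → invalid (bad trailing bits)
String 4: 'HNTXWQ==' → valid
String 5: 'EaQ=' → valid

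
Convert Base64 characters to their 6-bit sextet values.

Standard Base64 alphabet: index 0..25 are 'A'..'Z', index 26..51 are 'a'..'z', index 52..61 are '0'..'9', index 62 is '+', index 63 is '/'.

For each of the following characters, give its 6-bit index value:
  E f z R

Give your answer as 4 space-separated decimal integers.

'E': A..Z range, ord('E') − ord('A') = 4
'f': a..z range, 26 + ord('f') − ord('a') = 31
'z': a..z range, 26 + ord('z') − ord('a') = 51
'R': A..Z range, ord('R') − ord('A') = 17

Answer: 4 31 51 17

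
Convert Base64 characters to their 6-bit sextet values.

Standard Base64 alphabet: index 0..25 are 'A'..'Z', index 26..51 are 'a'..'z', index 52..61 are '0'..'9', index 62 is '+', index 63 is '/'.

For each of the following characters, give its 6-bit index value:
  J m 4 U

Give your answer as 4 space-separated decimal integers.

'J': A..Z range, ord('J') − ord('A') = 9
'm': a..z range, 26 + ord('m') − ord('a') = 38
'4': 0..9 range, 52 + ord('4') − ord('0') = 56
'U': A..Z range, ord('U') − ord('A') = 20

Answer: 9 38 56 20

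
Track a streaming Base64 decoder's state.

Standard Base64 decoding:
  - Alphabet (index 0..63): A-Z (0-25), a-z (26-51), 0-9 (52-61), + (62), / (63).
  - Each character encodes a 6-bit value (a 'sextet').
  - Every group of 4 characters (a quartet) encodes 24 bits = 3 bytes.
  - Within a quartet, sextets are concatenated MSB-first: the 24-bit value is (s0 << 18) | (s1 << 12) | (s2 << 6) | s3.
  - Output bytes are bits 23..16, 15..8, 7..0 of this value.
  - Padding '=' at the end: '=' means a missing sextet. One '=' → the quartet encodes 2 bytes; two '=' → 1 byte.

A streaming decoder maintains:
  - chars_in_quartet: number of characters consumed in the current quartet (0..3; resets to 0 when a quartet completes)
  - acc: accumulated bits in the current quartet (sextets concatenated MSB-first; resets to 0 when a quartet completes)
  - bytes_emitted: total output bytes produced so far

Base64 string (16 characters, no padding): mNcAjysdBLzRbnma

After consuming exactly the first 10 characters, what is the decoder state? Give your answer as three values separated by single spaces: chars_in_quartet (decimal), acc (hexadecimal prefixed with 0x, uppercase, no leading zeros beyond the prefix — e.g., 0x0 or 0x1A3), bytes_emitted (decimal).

Answer: 2 0x4B 6

Derivation:
After char 0 ('m'=38): chars_in_quartet=1 acc=0x26 bytes_emitted=0
After char 1 ('N'=13): chars_in_quartet=2 acc=0x98D bytes_emitted=0
After char 2 ('c'=28): chars_in_quartet=3 acc=0x2635C bytes_emitted=0
After char 3 ('A'=0): chars_in_quartet=4 acc=0x98D700 -> emit 98 D7 00, reset; bytes_emitted=3
After char 4 ('j'=35): chars_in_quartet=1 acc=0x23 bytes_emitted=3
After char 5 ('y'=50): chars_in_quartet=2 acc=0x8F2 bytes_emitted=3
After char 6 ('s'=44): chars_in_quartet=3 acc=0x23CAC bytes_emitted=3
After char 7 ('d'=29): chars_in_quartet=4 acc=0x8F2B1D -> emit 8F 2B 1D, reset; bytes_emitted=6
After char 8 ('B'=1): chars_in_quartet=1 acc=0x1 bytes_emitted=6
After char 9 ('L'=11): chars_in_quartet=2 acc=0x4B bytes_emitted=6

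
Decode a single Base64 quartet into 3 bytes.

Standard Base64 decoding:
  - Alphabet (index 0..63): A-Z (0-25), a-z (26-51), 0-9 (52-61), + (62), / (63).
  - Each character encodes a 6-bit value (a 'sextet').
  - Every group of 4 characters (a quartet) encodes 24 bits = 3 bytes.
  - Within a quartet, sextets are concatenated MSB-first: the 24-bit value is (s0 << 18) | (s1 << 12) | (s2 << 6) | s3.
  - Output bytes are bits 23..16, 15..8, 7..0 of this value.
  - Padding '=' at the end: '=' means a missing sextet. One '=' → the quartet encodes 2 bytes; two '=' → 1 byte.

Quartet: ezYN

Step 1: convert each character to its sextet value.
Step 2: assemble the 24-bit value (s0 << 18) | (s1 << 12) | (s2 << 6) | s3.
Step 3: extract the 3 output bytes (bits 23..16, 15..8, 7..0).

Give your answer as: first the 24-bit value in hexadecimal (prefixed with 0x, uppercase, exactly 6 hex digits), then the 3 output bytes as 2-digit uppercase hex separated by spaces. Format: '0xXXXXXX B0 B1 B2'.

Answer: 0x7B360D 7B 36 0D

Derivation:
Sextets: e=30, z=51, Y=24, N=13
24-bit: (30<<18) | (51<<12) | (24<<6) | 13
      = 0x780000 | 0x033000 | 0x000600 | 0x00000D
      = 0x7B360D
Bytes: (v>>16)&0xFF=7B, (v>>8)&0xFF=36, v&0xFF=0D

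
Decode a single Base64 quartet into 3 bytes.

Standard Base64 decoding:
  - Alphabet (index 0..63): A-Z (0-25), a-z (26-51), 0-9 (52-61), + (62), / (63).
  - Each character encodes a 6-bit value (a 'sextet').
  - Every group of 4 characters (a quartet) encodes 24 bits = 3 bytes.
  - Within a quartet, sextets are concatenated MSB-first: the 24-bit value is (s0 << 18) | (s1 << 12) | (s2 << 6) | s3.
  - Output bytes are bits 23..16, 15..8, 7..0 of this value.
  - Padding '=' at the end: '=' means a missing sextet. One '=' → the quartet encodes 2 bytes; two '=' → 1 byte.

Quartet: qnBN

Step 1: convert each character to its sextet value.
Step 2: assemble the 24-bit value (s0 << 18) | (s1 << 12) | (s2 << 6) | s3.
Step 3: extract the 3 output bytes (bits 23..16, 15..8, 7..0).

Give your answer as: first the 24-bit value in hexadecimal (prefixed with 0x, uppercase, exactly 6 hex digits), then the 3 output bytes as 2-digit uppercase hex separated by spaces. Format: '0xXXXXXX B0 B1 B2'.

Answer: 0xAA704D AA 70 4D

Derivation:
Sextets: q=42, n=39, B=1, N=13
24-bit: (42<<18) | (39<<12) | (1<<6) | 13
      = 0xA80000 | 0x027000 | 0x000040 | 0x00000D
      = 0xAA704D
Bytes: (v>>16)&0xFF=AA, (v>>8)&0xFF=70, v&0xFF=4D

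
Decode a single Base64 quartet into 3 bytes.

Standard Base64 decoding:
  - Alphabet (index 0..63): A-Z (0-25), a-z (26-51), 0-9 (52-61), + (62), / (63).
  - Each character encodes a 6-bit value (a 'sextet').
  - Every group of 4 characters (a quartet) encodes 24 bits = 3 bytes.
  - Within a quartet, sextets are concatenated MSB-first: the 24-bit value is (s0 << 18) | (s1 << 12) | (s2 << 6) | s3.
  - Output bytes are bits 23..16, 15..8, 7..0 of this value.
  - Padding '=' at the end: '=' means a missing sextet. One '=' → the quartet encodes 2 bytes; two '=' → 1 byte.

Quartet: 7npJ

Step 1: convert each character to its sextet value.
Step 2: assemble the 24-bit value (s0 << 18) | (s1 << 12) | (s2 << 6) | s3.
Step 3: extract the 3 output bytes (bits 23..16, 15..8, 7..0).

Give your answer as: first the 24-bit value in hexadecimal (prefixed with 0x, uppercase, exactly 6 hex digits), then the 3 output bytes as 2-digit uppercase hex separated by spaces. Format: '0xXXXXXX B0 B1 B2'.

Sextets: 7=59, n=39, p=41, J=9
24-bit: (59<<18) | (39<<12) | (41<<6) | 9
      = 0xEC0000 | 0x027000 | 0x000A40 | 0x000009
      = 0xEE7A49
Bytes: (v>>16)&0xFF=EE, (v>>8)&0xFF=7A, v&0xFF=49

Answer: 0xEE7A49 EE 7A 49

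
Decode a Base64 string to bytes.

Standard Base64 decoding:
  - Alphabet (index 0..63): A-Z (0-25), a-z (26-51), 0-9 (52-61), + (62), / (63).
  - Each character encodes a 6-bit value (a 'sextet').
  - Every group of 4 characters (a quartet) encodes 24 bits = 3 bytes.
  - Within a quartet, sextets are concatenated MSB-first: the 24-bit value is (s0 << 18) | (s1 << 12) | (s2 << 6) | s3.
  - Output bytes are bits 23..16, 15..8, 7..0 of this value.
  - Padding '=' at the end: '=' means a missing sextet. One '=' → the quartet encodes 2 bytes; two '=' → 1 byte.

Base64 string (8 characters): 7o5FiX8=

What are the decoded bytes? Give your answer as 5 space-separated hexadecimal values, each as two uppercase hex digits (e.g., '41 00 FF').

After char 0 ('7'=59): chars_in_quartet=1 acc=0x3B bytes_emitted=0
After char 1 ('o'=40): chars_in_quartet=2 acc=0xEE8 bytes_emitted=0
After char 2 ('5'=57): chars_in_quartet=3 acc=0x3BA39 bytes_emitted=0
After char 3 ('F'=5): chars_in_quartet=4 acc=0xEE8E45 -> emit EE 8E 45, reset; bytes_emitted=3
After char 4 ('i'=34): chars_in_quartet=1 acc=0x22 bytes_emitted=3
After char 5 ('X'=23): chars_in_quartet=2 acc=0x897 bytes_emitted=3
After char 6 ('8'=60): chars_in_quartet=3 acc=0x225FC bytes_emitted=3
Padding '=': partial quartet acc=0x225FC -> emit 89 7F; bytes_emitted=5

Answer: EE 8E 45 89 7F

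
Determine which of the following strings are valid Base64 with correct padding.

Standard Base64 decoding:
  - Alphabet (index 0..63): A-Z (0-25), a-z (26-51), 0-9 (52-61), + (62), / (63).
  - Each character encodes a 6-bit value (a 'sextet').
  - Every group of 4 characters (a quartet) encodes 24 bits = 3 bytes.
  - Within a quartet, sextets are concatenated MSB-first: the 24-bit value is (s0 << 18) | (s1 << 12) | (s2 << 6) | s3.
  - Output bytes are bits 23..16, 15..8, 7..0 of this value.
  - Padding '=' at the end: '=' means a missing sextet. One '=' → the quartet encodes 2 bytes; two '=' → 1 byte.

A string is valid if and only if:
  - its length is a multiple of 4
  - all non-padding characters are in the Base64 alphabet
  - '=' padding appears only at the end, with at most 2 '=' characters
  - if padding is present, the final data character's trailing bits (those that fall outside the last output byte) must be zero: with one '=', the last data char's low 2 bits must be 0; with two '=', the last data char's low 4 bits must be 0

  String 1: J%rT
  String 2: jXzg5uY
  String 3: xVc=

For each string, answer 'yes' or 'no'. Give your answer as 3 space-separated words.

Answer: no no yes

Derivation:
String 1: 'J%rT' → invalid (bad char(s): ['%'])
String 2: 'jXzg5uY' → invalid (len=7 not mult of 4)
String 3: 'xVc=' → valid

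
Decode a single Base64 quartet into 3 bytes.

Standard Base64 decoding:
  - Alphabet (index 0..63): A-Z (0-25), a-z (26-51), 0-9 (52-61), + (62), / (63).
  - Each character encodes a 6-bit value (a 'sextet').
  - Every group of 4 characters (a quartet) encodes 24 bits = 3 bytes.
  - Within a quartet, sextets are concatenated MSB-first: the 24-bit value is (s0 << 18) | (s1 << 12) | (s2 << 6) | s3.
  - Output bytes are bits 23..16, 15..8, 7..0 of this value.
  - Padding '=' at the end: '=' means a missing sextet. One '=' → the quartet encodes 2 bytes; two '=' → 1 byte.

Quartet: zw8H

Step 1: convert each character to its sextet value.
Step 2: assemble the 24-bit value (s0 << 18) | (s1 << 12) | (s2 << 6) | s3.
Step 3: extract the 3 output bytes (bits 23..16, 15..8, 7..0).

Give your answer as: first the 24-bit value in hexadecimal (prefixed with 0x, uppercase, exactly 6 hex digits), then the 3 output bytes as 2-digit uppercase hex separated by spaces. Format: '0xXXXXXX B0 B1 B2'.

Answer: 0xCF0F07 CF 0F 07

Derivation:
Sextets: z=51, w=48, 8=60, H=7
24-bit: (51<<18) | (48<<12) | (60<<6) | 7
      = 0xCC0000 | 0x030000 | 0x000F00 | 0x000007
      = 0xCF0F07
Bytes: (v>>16)&0xFF=CF, (v>>8)&0xFF=0F, v&0xFF=07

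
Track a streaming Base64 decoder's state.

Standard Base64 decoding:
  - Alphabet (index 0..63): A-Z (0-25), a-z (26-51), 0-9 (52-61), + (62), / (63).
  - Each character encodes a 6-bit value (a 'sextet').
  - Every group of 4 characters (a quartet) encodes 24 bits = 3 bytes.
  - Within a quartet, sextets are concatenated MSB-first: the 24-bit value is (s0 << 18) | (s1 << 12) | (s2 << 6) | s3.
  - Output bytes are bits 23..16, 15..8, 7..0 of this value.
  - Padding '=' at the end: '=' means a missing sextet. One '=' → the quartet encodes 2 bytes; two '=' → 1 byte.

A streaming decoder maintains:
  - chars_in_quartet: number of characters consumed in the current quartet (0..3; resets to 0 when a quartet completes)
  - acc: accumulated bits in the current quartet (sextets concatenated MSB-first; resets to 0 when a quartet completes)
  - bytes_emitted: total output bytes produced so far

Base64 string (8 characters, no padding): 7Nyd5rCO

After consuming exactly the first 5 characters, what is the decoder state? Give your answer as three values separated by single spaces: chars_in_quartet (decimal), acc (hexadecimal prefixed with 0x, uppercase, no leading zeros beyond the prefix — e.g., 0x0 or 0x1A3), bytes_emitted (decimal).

Answer: 1 0x39 3

Derivation:
After char 0 ('7'=59): chars_in_quartet=1 acc=0x3B bytes_emitted=0
After char 1 ('N'=13): chars_in_quartet=2 acc=0xECD bytes_emitted=0
After char 2 ('y'=50): chars_in_quartet=3 acc=0x3B372 bytes_emitted=0
After char 3 ('d'=29): chars_in_quartet=4 acc=0xECDC9D -> emit EC DC 9D, reset; bytes_emitted=3
After char 4 ('5'=57): chars_in_quartet=1 acc=0x39 bytes_emitted=3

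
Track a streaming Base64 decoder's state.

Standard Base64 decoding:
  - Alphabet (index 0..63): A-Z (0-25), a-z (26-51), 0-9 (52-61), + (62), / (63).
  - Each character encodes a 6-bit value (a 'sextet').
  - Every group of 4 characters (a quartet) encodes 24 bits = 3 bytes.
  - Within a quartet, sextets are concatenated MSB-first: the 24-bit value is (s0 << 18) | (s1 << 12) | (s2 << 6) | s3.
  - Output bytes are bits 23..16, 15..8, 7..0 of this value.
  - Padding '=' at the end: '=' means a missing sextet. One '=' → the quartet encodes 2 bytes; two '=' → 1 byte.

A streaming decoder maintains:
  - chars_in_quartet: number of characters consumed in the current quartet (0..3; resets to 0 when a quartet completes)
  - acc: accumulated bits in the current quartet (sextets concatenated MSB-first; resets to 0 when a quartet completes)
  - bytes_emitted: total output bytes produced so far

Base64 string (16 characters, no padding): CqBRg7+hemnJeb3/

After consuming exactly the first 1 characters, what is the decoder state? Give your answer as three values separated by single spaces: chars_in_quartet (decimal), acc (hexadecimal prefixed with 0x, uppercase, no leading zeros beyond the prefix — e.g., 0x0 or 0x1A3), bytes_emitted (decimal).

After char 0 ('C'=2): chars_in_quartet=1 acc=0x2 bytes_emitted=0

Answer: 1 0x2 0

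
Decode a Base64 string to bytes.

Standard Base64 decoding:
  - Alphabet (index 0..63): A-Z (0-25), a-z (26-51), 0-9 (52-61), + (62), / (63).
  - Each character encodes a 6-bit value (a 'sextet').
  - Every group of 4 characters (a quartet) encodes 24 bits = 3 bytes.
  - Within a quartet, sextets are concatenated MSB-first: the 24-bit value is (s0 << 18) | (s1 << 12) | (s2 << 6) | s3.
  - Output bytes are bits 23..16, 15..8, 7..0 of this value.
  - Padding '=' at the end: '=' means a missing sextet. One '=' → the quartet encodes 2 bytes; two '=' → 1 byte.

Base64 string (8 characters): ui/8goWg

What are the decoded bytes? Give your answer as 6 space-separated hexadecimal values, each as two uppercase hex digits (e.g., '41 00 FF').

Answer: BA 2F FC 82 85 A0

Derivation:
After char 0 ('u'=46): chars_in_quartet=1 acc=0x2E bytes_emitted=0
After char 1 ('i'=34): chars_in_quartet=2 acc=0xBA2 bytes_emitted=0
After char 2 ('/'=63): chars_in_quartet=3 acc=0x2E8BF bytes_emitted=0
After char 3 ('8'=60): chars_in_quartet=4 acc=0xBA2FFC -> emit BA 2F FC, reset; bytes_emitted=3
After char 4 ('g'=32): chars_in_quartet=1 acc=0x20 bytes_emitted=3
After char 5 ('o'=40): chars_in_quartet=2 acc=0x828 bytes_emitted=3
After char 6 ('W'=22): chars_in_quartet=3 acc=0x20A16 bytes_emitted=3
After char 7 ('g'=32): chars_in_quartet=4 acc=0x8285A0 -> emit 82 85 A0, reset; bytes_emitted=6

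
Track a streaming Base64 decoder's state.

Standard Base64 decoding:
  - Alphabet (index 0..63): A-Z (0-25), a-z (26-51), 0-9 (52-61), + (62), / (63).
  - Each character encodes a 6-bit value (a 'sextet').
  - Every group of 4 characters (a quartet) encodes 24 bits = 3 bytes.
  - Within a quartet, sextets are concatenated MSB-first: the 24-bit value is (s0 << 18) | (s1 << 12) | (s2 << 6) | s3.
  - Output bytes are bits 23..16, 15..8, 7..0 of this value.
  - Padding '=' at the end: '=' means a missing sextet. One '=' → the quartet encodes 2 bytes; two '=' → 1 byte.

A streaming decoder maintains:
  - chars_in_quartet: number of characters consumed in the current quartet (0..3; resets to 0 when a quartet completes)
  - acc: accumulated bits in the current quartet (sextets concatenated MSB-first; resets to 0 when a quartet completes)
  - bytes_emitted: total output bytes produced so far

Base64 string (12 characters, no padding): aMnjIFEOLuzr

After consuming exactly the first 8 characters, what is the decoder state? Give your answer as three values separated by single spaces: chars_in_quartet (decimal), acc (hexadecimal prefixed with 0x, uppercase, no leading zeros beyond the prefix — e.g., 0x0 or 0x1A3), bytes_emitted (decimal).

Answer: 0 0x0 6

Derivation:
After char 0 ('a'=26): chars_in_quartet=1 acc=0x1A bytes_emitted=0
After char 1 ('M'=12): chars_in_quartet=2 acc=0x68C bytes_emitted=0
After char 2 ('n'=39): chars_in_quartet=3 acc=0x1A327 bytes_emitted=0
After char 3 ('j'=35): chars_in_quartet=4 acc=0x68C9E3 -> emit 68 C9 E3, reset; bytes_emitted=3
After char 4 ('I'=8): chars_in_quartet=1 acc=0x8 bytes_emitted=3
After char 5 ('F'=5): chars_in_quartet=2 acc=0x205 bytes_emitted=3
After char 6 ('E'=4): chars_in_quartet=3 acc=0x8144 bytes_emitted=3
After char 7 ('O'=14): chars_in_quartet=4 acc=0x20510E -> emit 20 51 0E, reset; bytes_emitted=6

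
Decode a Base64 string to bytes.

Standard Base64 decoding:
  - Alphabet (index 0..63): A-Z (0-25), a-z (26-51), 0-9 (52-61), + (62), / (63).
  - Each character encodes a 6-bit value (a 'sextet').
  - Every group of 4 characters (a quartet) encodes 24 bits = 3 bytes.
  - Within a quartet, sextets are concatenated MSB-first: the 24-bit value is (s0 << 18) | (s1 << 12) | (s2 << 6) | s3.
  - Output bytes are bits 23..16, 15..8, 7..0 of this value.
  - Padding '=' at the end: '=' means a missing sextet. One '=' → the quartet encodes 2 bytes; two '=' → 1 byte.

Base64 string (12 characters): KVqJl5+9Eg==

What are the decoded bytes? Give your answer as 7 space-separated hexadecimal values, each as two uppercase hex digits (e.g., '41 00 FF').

After char 0 ('K'=10): chars_in_quartet=1 acc=0xA bytes_emitted=0
After char 1 ('V'=21): chars_in_quartet=2 acc=0x295 bytes_emitted=0
After char 2 ('q'=42): chars_in_quartet=3 acc=0xA56A bytes_emitted=0
After char 3 ('J'=9): chars_in_quartet=4 acc=0x295A89 -> emit 29 5A 89, reset; bytes_emitted=3
After char 4 ('l'=37): chars_in_quartet=1 acc=0x25 bytes_emitted=3
After char 5 ('5'=57): chars_in_quartet=2 acc=0x979 bytes_emitted=3
After char 6 ('+'=62): chars_in_quartet=3 acc=0x25E7E bytes_emitted=3
After char 7 ('9'=61): chars_in_quartet=4 acc=0x979FBD -> emit 97 9F BD, reset; bytes_emitted=6
After char 8 ('E'=4): chars_in_quartet=1 acc=0x4 bytes_emitted=6
After char 9 ('g'=32): chars_in_quartet=2 acc=0x120 bytes_emitted=6
Padding '==': partial quartet acc=0x120 -> emit 12; bytes_emitted=7

Answer: 29 5A 89 97 9F BD 12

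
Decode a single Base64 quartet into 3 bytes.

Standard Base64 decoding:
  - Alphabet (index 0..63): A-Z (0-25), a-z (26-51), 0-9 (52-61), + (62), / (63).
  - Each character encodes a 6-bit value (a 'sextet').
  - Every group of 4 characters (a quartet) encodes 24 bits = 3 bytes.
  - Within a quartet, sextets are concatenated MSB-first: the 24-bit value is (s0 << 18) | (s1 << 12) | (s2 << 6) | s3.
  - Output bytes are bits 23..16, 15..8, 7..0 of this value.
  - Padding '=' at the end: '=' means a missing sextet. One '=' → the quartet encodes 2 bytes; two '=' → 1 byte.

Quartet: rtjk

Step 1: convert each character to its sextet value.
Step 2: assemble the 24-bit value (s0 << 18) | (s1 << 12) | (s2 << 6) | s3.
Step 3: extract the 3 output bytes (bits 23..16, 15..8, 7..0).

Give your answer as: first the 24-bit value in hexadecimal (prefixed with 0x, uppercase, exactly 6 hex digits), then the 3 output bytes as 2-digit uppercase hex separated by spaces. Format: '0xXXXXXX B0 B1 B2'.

Sextets: r=43, t=45, j=35, k=36
24-bit: (43<<18) | (45<<12) | (35<<6) | 36
      = 0xAC0000 | 0x02D000 | 0x0008C0 | 0x000024
      = 0xAED8E4
Bytes: (v>>16)&0xFF=AE, (v>>8)&0xFF=D8, v&0xFF=E4

Answer: 0xAED8E4 AE D8 E4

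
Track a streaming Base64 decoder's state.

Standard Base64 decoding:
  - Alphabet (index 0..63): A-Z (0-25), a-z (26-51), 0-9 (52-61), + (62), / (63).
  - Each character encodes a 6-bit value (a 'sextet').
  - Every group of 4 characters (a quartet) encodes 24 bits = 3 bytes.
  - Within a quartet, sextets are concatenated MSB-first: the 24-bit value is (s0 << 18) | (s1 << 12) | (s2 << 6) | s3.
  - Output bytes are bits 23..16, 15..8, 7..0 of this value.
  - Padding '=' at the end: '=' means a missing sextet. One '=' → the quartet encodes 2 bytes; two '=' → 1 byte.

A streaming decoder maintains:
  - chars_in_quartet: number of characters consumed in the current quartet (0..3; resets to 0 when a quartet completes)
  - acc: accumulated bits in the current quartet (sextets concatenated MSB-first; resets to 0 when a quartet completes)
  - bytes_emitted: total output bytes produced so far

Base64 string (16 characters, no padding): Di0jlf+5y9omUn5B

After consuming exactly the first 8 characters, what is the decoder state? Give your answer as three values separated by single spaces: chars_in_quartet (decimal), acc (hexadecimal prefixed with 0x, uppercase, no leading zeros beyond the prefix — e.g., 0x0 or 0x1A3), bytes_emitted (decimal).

After char 0 ('D'=3): chars_in_quartet=1 acc=0x3 bytes_emitted=0
After char 1 ('i'=34): chars_in_quartet=2 acc=0xE2 bytes_emitted=0
After char 2 ('0'=52): chars_in_quartet=3 acc=0x38B4 bytes_emitted=0
After char 3 ('j'=35): chars_in_quartet=4 acc=0xE2D23 -> emit 0E 2D 23, reset; bytes_emitted=3
After char 4 ('l'=37): chars_in_quartet=1 acc=0x25 bytes_emitted=3
After char 5 ('f'=31): chars_in_quartet=2 acc=0x95F bytes_emitted=3
After char 6 ('+'=62): chars_in_quartet=3 acc=0x257FE bytes_emitted=3
After char 7 ('5'=57): chars_in_quartet=4 acc=0x95FFB9 -> emit 95 FF B9, reset; bytes_emitted=6

Answer: 0 0x0 6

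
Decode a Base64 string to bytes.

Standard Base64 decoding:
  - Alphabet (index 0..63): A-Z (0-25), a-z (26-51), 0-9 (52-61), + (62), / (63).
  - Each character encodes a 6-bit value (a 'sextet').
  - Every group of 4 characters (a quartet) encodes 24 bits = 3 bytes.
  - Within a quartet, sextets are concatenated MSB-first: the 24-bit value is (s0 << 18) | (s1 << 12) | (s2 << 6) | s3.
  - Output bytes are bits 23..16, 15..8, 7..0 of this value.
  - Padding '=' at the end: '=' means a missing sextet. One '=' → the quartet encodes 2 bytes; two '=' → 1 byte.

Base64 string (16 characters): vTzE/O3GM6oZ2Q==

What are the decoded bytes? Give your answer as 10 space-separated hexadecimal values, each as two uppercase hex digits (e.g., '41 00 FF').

After char 0 ('v'=47): chars_in_quartet=1 acc=0x2F bytes_emitted=0
After char 1 ('T'=19): chars_in_quartet=2 acc=0xBD3 bytes_emitted=0
After char 2 ('z'=51): chars_in_quartet=3 acc=0x2F4F3 bytes_emitted=0
After char 3 ('E'=4): chars_in_quartet=4 acc=0xBD3CC4 -> emit BD 3C C4, reset; bytes_emitted=3
After char 4 ('/'=63): chars_in_quartet=1 acc=0x3F bytes_emitted=3
After char 5 ('O'=14): chars_in_quartet=2 acc=0xFCE bytes_emitted=3
After char 6 ('3'=55): chars_in_quartet=3 acc=0x3F3B7 bytes_emitted=3
After char 7 ('G'=6): chars_in_quartet=4 acc=0xFCEDC6 -> emit FC ED C6, reset; bytes_emitted=6
After char 8 ('M'=12): chars_in_quartet=1 acc=0xC bytes_emitted=6
After char 9 ('6'=58): chars_in_quartet=2 acc=0x33A bytes_emitted=6
After char 10 ('o'=40): chars_in_quartet=3 acc=0xCEA8 bytes_emitted=6
After char 11 ('Z'=25): chars_in_quartet=4 acc=0x33AA19 -> emit 33 AA 19, reset; bytes_emitted=9
After char 12 ('2'=54): chars_in_quartet=1 acc=0x36 bytes_emitted=9
After char 13 ('Q'=16): chars_in_quartet=2 acc=0xD90 bytes_emitted=9
Padding '==': partial quartet acc=0xD90 -> emit D9; bytes_emitted=10

Answer: BD 3C C4 FC ED C6 33 AA 19 D9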